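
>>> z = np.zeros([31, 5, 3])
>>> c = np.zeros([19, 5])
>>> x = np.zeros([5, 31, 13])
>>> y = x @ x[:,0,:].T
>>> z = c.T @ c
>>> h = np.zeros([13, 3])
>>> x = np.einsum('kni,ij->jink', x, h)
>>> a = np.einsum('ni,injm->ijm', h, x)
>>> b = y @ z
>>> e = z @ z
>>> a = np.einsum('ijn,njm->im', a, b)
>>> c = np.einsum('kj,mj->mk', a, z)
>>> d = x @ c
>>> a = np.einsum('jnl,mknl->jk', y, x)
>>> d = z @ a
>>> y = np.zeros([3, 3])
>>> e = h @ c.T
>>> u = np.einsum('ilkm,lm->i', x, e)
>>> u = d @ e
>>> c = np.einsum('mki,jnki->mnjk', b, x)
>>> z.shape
(5, 5)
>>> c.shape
(5, 13, 3, 31)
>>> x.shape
(3, 13, 31, 5)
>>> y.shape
(3, 3)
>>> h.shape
(13, 3)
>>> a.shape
(5, 13)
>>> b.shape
(5, 31, 5)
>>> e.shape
(13, 5)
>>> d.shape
(5, 13)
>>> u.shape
(5, 5)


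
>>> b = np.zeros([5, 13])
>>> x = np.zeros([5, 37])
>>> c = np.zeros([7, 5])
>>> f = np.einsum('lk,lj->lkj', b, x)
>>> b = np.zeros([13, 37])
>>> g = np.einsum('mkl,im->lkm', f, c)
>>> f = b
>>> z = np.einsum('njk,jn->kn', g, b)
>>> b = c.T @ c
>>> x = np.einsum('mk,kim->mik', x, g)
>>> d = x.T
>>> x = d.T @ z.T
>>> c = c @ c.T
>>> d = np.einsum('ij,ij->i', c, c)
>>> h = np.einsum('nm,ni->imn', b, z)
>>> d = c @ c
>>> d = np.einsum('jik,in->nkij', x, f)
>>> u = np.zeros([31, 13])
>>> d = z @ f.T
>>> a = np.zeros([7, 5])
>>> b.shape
(5, 5)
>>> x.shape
(5, 13, 5)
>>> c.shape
(7, 7)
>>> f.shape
(13, 37)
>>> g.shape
(37, 13, 5)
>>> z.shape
(5, 37)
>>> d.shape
(5, 13)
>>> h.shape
(37, 5, 5)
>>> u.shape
(31, 13)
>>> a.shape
(7, 5)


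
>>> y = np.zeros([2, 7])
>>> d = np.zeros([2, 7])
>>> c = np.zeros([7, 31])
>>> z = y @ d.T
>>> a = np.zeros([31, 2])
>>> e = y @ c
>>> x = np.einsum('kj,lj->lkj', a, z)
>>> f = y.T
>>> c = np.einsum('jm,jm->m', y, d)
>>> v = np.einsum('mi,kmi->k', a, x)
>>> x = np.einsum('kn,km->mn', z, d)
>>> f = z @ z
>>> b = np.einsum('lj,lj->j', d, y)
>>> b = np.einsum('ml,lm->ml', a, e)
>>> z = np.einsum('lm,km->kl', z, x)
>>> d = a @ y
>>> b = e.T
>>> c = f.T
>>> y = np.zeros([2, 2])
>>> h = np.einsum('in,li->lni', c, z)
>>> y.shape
(2, 2)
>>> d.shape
(31, 7)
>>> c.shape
(2, 2)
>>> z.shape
(7, 2)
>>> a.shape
(31, 2)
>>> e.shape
(2, 31)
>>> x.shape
(7, 2)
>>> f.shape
(2, 2)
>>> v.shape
(2,)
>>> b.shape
(31, 2)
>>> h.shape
(7, 2, 2)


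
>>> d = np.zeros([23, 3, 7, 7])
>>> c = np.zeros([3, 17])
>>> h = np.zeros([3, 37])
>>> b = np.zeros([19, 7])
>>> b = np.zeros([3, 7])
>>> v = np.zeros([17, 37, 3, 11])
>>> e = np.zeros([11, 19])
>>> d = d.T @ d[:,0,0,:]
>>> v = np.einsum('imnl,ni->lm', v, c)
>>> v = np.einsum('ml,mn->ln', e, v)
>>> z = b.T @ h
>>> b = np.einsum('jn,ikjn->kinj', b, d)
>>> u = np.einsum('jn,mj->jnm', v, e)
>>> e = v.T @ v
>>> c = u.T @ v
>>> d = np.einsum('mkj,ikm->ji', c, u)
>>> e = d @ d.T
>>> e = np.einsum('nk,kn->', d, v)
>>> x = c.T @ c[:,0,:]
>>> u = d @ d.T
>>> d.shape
(37, 19)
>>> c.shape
(11, 37, 37)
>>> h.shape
(3, 37)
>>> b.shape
(7, 7, 7, 3)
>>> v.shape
(19, 37)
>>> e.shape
()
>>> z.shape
(7, 37)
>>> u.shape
(37, 37)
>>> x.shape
(37, 37, 37)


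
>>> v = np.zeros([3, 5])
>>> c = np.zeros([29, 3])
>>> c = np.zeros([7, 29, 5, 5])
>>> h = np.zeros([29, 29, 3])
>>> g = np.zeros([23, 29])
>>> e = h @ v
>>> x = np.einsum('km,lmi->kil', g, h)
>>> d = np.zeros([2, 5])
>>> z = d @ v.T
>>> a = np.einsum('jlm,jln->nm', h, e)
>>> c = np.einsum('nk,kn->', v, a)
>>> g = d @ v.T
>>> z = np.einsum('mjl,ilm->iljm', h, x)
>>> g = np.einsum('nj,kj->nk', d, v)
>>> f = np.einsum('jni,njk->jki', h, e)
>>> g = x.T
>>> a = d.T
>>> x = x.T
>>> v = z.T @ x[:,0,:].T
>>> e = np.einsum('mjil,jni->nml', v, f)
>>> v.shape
(29, 29, 3, 29)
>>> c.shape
()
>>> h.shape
(29, 29, 3)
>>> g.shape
(29, 3, 23)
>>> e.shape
(5, 29, 29)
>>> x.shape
(29, 3, 23)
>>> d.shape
(2, 5)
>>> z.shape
(23, 3, 29, 29)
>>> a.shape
(5, 2)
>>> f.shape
(29, 5, 3)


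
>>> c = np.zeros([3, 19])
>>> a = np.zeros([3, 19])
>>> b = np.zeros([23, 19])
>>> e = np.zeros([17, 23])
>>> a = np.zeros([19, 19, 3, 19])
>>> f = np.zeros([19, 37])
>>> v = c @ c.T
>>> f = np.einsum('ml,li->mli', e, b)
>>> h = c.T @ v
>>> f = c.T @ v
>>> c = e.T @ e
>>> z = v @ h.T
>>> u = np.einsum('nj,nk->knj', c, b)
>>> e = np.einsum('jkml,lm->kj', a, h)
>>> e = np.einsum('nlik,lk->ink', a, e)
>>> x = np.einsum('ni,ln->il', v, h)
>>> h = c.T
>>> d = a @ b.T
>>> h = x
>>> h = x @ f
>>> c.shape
(23, 23)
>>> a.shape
(19, 19, 3, 19)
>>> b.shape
(23, 19)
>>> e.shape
(3, 19, 19)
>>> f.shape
(19, 3)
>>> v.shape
(3, 3)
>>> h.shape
(3, 3)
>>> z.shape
(3, 19)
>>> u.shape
(19, 23, 23)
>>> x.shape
(3, 19)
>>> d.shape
(19, 19, 3, 23)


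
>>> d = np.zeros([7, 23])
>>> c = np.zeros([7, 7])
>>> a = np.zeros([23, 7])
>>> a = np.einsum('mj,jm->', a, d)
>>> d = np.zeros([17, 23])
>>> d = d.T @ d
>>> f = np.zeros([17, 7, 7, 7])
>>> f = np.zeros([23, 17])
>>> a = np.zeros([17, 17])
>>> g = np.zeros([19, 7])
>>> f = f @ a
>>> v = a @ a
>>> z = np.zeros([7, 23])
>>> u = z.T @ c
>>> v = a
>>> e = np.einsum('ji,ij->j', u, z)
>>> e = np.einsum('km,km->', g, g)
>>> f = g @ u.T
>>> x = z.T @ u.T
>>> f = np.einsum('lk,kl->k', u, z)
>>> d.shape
(23, 23)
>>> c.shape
(7, 7)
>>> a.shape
(17, 17)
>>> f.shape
(7,)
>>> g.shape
(19, 7)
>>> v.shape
(17, 17)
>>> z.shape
(7, 23)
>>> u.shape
(23, 7)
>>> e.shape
()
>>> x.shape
(23, 23)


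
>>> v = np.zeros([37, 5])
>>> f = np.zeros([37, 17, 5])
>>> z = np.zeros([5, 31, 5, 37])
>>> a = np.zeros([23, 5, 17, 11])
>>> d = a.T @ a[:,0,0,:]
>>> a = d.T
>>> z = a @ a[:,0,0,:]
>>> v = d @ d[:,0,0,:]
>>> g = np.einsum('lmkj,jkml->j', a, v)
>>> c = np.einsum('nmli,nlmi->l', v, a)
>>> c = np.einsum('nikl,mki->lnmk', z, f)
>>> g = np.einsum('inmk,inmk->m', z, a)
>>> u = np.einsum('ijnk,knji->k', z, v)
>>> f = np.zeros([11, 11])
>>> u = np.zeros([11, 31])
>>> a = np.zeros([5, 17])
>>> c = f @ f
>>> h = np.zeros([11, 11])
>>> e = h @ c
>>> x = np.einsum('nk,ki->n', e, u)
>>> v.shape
(11, 17, 5, 11)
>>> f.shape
(11, 11)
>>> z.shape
(11, 5, 17, 11)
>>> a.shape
(5, 17)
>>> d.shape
(11, 17, 5, 11)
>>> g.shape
(17,)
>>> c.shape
(11, 11)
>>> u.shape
(11, 31)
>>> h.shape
(11, 11)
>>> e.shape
(11, 11)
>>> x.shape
(11,)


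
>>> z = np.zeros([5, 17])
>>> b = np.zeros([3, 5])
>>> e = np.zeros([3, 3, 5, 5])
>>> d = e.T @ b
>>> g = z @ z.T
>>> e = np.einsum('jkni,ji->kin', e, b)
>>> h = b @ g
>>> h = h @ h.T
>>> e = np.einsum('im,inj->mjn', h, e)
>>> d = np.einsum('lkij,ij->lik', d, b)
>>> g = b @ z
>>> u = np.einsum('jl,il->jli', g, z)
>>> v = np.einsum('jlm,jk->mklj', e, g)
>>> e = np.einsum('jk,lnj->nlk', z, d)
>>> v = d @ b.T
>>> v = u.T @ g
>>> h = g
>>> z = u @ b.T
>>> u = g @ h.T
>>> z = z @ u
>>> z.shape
(3, 17, 3)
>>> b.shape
(3, 5)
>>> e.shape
(3, 5, 17)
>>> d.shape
(5, 3, 5)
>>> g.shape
(3, 17)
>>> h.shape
(3, 17)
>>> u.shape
(3, 3)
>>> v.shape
(5, 17, 17)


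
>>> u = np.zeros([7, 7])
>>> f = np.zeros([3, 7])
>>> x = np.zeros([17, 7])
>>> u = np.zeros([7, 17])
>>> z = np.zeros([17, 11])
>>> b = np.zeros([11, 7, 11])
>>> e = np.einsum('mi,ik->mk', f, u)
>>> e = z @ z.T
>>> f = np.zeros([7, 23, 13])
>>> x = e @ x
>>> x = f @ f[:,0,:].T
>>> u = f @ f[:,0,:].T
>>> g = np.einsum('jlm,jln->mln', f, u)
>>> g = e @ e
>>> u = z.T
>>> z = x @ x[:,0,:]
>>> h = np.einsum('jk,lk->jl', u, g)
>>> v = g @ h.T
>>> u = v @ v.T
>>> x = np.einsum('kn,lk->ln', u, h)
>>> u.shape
(17, 17)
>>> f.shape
(7, 23, 13)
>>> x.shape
(11, 17)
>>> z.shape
(7, 23, 7)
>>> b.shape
(11, 7, 11)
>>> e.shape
(17, 17)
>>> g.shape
(17, 17)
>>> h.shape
(11, 17)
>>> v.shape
(17, 11)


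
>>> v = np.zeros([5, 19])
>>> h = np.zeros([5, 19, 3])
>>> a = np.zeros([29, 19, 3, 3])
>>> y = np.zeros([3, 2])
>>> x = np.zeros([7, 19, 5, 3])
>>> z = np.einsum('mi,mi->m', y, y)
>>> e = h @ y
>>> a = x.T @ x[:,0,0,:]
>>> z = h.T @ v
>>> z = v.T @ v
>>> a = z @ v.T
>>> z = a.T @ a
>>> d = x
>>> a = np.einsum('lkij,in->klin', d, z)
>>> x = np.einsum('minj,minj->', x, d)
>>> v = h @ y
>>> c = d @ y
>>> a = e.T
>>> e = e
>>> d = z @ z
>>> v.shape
(5, 19, 2)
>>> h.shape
(5, 19, 3)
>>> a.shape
(2, 19, 5)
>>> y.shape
(3, 2)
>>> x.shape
()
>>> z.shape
(5, 5)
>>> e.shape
(5, 19, 2)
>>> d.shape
(5, 5)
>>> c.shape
(7, 19, 5, 2)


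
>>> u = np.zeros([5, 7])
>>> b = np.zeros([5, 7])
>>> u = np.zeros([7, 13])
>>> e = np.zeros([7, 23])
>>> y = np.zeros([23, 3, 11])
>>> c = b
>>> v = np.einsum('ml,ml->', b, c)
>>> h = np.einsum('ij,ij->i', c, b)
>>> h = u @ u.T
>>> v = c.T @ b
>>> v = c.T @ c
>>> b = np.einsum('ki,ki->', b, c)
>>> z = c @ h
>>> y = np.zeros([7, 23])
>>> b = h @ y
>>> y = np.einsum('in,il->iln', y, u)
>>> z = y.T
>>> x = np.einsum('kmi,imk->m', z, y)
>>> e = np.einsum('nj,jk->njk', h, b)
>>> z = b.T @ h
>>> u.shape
(7, 13)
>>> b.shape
(7, 23)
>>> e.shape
(7, 7, 23)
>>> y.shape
(7, 13, 23)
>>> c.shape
(5, 7)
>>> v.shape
(7, 7)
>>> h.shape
(7, 7)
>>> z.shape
(23, 7)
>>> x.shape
(13,)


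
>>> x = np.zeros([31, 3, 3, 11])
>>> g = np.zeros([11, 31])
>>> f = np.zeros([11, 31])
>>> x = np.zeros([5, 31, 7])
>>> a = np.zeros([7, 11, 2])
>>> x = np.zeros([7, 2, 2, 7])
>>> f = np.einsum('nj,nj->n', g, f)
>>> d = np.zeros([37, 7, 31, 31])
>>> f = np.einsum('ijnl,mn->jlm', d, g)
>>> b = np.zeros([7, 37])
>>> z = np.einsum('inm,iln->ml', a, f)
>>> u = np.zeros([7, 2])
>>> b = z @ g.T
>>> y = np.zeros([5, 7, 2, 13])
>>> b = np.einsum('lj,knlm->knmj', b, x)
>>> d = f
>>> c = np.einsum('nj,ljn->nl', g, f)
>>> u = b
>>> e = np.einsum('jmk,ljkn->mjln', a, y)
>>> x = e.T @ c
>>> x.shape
(13, 5, 7, 7)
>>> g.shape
(11, 31)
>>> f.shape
(7, 31, 11)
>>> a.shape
(7, 11, 2)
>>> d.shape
(7, 31, 11)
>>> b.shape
(7, 2, 7, 11)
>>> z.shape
(2, 31)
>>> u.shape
(7, 2, 7, 11)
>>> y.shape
(5, 7, 2, 13)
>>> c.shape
(11, 7)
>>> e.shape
(11, 7, 5, 13)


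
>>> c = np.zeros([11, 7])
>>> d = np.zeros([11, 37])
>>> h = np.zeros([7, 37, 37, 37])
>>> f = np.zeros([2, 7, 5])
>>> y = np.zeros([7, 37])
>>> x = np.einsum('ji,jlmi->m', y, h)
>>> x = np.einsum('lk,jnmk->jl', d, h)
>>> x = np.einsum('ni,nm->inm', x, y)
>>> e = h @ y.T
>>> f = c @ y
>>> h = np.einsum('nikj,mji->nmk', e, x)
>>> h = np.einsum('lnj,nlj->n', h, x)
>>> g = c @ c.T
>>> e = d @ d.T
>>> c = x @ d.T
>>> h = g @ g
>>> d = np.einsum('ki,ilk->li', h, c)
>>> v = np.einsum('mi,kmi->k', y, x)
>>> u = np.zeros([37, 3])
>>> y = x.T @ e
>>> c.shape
(11, 7, 11)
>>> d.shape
(7, 11)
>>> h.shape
(11, 11)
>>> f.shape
(11, 37)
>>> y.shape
(37, 7, 11)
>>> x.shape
(11, 7, 37)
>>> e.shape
(11, 11)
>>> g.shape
(11, 11)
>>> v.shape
(11,)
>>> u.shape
(37, 3)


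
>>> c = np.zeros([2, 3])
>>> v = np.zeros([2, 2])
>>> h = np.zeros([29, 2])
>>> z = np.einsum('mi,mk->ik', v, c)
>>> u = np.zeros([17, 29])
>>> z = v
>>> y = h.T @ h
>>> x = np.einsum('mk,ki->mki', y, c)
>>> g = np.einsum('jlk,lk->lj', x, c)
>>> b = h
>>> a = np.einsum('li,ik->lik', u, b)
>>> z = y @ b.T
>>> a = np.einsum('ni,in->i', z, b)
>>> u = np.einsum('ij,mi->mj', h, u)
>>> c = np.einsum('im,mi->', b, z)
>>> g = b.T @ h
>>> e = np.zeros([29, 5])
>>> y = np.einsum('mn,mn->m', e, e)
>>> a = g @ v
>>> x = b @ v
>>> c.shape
()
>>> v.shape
(2, 2)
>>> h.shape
(29, 2)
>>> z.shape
(2, 29)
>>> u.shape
(17, 2)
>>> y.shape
(29,)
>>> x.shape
(29, 2)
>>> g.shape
(2, 2)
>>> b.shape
(29, 2)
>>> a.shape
(2, 2)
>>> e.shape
(29, 5)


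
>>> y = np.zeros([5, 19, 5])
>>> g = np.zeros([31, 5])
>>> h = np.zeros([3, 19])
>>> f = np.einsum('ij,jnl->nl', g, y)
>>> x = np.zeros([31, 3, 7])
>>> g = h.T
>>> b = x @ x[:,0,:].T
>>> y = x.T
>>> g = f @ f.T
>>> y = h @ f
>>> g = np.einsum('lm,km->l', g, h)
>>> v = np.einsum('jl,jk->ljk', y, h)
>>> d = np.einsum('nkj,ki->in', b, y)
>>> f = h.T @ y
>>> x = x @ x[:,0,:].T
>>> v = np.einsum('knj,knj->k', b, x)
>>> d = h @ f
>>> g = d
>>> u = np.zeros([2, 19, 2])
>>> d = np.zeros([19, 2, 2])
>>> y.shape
(3, 5)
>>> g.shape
(3, 5)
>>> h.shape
(3, 19)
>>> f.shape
(19, 5)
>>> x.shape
(31, 3, 31)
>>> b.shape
(31, 3, 31)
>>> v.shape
(31,)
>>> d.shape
(19, 2, 2)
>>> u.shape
(2, 19, 2)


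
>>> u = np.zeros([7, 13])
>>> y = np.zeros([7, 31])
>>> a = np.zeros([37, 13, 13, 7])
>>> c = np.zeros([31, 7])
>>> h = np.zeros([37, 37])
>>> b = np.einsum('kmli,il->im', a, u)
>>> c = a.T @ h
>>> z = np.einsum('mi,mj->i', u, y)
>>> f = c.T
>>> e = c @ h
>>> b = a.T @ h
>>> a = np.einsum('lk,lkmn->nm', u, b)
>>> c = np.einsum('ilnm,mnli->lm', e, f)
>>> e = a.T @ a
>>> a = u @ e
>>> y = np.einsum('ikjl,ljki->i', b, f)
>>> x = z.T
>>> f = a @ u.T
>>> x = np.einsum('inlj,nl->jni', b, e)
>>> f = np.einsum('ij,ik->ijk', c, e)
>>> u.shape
(7, 13)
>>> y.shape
(7,)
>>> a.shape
(7, 13)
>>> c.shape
(13, 37)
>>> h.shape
(37, 37)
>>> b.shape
(7, 13, 13, 37)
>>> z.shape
(13,)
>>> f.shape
(13, 37, 13)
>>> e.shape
(13, 13)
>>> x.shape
(37, 13, 7)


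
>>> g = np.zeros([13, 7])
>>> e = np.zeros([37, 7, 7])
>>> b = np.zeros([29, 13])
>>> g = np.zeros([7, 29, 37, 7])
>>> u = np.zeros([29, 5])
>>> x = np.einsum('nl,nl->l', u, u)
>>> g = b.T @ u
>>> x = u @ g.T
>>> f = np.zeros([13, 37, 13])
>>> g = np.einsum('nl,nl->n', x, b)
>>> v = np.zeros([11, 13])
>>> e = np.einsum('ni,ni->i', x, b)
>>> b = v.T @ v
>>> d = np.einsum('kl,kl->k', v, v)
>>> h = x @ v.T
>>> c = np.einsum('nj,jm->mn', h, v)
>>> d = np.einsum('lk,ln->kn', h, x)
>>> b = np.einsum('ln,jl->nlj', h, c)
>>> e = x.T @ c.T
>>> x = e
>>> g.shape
(29,)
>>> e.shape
(13, 13)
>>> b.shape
(11, 29, 13)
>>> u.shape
(29, 5)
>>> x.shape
(13, 13)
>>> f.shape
(13, 37, 13)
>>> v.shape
(11, 13)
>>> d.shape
(11, 13)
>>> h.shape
(29, 11)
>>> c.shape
(13, 29)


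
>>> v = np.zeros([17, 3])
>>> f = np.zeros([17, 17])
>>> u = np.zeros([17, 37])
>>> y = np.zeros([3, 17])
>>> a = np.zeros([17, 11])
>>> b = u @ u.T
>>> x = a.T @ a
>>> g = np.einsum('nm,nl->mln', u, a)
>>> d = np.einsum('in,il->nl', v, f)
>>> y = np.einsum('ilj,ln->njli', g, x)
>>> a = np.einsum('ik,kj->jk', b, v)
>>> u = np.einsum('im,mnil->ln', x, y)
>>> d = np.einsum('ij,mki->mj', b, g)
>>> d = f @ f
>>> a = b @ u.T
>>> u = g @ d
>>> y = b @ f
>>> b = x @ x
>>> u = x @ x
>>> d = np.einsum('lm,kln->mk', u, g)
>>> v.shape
(17, 3)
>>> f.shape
(17, 17)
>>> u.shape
(11, 11)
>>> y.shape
(17, 17)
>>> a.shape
(17, 37)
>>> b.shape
(11, 11)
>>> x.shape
(11, 11)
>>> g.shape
(37, 11, 17)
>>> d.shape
(11, 37)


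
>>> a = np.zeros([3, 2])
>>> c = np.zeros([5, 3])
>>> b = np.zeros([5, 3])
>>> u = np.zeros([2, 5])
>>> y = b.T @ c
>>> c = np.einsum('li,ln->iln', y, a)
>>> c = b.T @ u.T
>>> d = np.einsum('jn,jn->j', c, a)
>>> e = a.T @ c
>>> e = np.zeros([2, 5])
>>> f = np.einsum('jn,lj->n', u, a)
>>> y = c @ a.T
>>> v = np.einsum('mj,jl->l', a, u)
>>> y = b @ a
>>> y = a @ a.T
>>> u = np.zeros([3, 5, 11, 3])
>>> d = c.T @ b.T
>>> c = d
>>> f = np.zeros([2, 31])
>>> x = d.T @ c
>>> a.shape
(3, 2)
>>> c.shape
(2, 5)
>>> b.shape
(5, 3)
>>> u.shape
(3, 5, 11, 3)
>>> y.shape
(3, 3)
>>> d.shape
(2, 5)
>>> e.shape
(2, 5)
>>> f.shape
(2, 31)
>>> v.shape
(5,)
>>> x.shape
(5, 5)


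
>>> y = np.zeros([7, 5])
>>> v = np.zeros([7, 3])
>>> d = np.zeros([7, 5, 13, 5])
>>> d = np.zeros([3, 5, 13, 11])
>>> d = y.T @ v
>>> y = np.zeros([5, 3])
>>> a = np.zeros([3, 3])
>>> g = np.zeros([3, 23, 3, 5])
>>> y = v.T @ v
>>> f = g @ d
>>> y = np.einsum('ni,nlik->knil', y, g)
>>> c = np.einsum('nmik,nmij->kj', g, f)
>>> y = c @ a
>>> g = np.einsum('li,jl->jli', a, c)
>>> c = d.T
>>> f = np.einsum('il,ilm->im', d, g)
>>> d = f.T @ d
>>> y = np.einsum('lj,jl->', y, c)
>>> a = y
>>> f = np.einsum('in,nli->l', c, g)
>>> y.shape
()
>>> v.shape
(7, 3)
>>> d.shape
(3, 3)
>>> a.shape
()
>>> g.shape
(5, 3, 3)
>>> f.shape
(3,)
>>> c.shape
(3, 5)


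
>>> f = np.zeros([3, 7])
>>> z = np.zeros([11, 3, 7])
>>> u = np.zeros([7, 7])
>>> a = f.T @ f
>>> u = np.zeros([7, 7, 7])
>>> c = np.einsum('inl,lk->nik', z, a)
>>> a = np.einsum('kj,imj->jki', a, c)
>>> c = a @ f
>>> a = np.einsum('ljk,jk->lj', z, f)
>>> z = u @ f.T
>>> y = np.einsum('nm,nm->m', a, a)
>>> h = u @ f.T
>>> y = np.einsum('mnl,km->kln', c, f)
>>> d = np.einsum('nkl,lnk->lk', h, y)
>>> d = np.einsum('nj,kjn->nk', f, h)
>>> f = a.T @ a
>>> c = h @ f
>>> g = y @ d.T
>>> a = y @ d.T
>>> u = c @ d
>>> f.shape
(3, 3)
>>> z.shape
(7, 7, 3)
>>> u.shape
(7, 7, 7)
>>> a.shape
(3, 7, 3)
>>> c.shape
(7, 7, 3)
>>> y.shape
(3, 7, 7)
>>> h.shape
(7, 7, 3)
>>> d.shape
(3, 7)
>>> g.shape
(3, 7, 3)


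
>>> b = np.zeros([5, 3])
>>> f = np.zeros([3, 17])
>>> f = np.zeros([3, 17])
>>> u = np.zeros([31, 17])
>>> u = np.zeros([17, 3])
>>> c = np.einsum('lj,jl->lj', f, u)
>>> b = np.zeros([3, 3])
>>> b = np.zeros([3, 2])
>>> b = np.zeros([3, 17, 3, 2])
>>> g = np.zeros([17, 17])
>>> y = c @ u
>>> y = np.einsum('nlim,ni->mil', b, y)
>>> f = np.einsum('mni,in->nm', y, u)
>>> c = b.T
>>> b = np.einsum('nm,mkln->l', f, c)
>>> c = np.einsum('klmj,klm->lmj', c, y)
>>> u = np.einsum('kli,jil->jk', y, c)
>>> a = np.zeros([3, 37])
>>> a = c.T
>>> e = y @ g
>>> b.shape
(17,)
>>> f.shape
(3, 2)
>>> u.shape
(3, 2)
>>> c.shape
(3, 17, 3)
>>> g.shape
(17, 17)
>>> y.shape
(2, 3, 17)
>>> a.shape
(3, 17, 3)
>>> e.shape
(2, 3, 17)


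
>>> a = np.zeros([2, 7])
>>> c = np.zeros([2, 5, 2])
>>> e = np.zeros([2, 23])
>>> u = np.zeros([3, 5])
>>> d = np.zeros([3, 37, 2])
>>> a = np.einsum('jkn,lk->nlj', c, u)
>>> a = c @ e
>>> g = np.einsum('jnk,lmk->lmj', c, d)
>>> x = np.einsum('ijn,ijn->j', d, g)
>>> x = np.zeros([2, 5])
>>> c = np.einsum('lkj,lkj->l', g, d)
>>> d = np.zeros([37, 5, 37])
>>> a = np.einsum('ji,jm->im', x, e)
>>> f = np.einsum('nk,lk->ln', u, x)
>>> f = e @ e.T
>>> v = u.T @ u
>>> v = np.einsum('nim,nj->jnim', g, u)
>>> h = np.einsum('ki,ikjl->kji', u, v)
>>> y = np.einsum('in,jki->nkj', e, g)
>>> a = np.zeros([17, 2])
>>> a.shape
(17, 2)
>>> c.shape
(3,)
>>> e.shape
(2, 23)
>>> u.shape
(3, 5)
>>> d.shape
(37, 5, 37)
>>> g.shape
(3, 37, 2)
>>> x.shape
(2, 5)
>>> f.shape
(2, 2)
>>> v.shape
(5, 3, 37, 2)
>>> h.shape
(3, 37, 5)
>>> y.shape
(23, 37, 3)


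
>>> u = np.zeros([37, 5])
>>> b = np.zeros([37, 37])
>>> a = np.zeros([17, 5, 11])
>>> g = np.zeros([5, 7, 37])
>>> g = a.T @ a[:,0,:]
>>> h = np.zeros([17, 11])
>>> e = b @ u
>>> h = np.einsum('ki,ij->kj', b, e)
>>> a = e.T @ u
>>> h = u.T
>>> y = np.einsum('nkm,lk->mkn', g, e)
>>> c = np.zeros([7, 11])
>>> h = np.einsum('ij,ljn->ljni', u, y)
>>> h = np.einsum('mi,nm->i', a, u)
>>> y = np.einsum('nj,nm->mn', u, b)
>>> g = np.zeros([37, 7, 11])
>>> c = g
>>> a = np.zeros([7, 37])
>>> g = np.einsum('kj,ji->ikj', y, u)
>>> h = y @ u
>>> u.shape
(37, 5)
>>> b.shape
(37, 37)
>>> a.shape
(7, 37)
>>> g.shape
(5, 37, 37)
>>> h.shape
(37, 5)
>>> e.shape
(37, 5)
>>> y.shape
(37, 37)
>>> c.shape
(37, 7, 11)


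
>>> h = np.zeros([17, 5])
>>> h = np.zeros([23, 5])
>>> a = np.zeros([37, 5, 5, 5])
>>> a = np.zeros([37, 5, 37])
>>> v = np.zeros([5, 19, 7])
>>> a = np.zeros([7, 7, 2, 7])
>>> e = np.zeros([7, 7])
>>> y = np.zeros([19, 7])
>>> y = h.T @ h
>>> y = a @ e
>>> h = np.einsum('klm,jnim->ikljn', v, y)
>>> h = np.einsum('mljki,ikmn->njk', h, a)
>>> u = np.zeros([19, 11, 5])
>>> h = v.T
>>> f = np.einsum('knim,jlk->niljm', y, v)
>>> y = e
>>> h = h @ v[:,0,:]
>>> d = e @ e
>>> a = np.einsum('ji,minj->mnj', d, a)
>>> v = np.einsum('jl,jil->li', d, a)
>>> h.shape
(7, 19, 7)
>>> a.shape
(7, 2, 7)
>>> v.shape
(7, 2)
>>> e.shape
(7, 7)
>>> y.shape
(7, 7)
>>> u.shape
(19, 11, 5)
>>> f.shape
(7, 2, 19, 5, 7)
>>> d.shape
(7, 7)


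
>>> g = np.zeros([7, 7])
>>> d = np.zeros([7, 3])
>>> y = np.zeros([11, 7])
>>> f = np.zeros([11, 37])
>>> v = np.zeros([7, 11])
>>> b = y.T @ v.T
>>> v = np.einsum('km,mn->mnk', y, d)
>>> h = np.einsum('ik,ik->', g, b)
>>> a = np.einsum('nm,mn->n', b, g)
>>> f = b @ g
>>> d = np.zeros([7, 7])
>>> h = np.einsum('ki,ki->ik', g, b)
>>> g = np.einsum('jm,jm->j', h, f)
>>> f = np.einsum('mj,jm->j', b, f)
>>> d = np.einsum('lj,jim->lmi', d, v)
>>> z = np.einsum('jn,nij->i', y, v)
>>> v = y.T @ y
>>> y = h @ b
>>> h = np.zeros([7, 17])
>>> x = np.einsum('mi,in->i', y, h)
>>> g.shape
(7,)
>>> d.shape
(7, 11, 3)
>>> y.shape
(7, 7)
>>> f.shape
(7,)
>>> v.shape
(7, 7)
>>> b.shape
(7, 7)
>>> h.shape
(7, 17)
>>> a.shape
(7,)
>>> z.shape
(3,)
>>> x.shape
(7,)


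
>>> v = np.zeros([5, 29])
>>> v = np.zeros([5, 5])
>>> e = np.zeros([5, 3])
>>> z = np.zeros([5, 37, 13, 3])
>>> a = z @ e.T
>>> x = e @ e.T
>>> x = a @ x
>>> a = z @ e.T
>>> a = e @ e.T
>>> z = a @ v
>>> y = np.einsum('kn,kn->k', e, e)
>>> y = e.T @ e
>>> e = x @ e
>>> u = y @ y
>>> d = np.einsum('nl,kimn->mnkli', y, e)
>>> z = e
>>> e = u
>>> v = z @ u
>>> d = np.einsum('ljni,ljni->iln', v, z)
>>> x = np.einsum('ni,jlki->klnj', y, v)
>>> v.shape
(5, 37, 13, 3)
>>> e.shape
(3, 3)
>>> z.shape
(5, 37, 13, 3)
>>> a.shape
(5, 5)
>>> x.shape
(13, 37, 3, 5)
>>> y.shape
(3, 3)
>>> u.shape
(3, 3)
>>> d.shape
(3, 5, 13)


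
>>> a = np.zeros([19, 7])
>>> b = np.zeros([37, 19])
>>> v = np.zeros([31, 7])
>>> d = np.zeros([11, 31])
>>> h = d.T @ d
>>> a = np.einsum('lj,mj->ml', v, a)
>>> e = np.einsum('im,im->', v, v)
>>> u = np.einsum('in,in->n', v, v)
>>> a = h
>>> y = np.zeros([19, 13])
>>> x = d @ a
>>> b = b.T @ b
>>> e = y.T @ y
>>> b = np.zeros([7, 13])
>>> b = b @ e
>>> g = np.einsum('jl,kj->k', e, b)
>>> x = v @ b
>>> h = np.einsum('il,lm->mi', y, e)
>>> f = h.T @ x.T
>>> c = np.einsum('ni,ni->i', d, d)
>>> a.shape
(31, 31)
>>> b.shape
(7, 13)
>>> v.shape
(31, 7)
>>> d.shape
(11, 31)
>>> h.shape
(13, 19)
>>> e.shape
(13, 13)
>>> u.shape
(7,)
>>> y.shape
(19, 13)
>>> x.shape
(31, 13)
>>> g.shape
(7,)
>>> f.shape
(19, 31)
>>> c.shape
(31,)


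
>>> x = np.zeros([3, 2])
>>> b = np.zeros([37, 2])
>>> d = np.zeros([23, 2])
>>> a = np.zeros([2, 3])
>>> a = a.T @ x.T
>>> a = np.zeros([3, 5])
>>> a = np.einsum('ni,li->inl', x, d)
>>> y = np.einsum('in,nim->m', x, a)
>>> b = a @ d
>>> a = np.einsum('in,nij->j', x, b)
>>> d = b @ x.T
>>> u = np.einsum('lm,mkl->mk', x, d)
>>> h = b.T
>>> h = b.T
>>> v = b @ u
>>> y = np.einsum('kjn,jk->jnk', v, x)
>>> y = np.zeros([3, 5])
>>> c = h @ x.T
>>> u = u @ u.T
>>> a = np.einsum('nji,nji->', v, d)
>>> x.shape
(3, 2)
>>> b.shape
(2, 3, 2)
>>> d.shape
(2, 3, 3)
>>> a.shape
()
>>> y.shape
(3, 5)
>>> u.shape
(2, 2)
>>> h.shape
(2, 3, 2)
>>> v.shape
(2, 3, 3)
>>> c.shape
(2, 3, 3)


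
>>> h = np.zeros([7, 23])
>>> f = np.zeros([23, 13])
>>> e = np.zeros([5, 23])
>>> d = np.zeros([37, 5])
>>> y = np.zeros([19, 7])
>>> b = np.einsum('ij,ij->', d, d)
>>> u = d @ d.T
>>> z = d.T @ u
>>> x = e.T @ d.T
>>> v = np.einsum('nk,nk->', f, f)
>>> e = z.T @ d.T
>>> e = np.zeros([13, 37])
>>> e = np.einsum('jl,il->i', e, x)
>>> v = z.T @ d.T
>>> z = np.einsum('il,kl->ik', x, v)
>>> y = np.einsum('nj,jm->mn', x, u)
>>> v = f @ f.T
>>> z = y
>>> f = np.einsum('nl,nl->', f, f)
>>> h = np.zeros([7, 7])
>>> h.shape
(7, 7)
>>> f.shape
()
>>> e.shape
(23,)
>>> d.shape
(37, 5)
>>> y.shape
(37, 23)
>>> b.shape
()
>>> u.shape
(37, 37)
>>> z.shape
(37, 23)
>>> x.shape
(23, 37)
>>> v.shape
(23, 23)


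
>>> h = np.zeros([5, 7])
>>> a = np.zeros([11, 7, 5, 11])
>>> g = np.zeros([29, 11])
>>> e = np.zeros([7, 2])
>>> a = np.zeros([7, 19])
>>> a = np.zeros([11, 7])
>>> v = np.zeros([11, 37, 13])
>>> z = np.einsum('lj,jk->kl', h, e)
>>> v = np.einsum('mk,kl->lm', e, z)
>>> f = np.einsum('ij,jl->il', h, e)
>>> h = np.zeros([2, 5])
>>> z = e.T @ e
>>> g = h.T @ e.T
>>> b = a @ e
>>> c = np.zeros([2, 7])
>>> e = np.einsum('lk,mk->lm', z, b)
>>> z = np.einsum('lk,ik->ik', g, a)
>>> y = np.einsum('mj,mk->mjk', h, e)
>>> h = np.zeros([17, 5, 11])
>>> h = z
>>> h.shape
(11, 7)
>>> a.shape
(11, 7)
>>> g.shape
(5, 7)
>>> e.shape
(2, 11)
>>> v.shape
(5, 7)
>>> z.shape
(11, 7)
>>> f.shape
(5, 2)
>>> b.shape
(11, 2)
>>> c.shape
(2, 7)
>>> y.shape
(2, 5, 11)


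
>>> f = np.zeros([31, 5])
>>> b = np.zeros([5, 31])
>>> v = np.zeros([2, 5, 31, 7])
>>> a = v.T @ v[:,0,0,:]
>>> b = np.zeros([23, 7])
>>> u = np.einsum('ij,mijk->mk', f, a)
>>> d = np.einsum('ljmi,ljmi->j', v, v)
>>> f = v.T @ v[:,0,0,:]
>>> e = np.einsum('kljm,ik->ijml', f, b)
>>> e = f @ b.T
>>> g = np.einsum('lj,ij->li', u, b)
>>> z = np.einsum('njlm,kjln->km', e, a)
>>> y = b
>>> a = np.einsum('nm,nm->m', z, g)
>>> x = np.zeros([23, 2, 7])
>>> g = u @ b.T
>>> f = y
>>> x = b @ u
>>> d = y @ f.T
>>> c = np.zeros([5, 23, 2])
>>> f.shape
(23, 7)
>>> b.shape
(23, 7)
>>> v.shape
(2, 5, 31, 7)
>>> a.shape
(23,)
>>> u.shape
(7, 7)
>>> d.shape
(23, 23)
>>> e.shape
(7, 31, 5, 23)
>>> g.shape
(7, 23)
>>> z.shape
(7, 23)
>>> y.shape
(23, 7)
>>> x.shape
(23, 7)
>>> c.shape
(5, 23, 2)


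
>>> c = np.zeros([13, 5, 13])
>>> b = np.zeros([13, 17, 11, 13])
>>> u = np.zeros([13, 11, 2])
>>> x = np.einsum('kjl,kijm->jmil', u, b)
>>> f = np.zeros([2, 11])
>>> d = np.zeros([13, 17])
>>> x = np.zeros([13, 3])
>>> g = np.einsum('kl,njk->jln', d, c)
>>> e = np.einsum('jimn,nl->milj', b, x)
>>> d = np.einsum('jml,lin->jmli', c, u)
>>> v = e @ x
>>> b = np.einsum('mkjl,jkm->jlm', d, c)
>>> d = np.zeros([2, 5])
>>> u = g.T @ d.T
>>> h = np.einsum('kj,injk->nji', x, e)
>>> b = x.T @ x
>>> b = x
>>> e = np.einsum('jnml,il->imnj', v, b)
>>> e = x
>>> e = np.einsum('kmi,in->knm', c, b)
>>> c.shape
(13, 5, 13)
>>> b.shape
(13, 3)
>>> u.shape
(13, 17, 2)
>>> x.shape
(13, 3)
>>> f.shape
(2, 11)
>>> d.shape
(2, 5)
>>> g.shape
(5, 17, 13)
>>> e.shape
(13, 3, 5)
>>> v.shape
(11, 17, 3, 3)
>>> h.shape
(17, 3, 11)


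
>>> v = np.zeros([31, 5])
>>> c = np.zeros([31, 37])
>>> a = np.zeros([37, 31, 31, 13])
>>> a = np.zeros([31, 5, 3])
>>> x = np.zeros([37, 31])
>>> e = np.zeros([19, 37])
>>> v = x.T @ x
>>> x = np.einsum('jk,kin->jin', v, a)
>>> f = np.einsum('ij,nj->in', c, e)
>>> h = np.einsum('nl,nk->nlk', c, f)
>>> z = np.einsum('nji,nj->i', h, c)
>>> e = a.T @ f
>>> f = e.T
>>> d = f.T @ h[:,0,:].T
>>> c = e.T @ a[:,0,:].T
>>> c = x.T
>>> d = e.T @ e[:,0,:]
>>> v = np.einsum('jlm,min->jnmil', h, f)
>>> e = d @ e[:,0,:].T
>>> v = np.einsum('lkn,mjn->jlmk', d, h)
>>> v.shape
(37, 19, 31, 5)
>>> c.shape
(3, 5, 31)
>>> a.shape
(31, 5, 3)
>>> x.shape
(31, 5, 3)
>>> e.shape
(19, 5, 3)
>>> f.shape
(19, 5, 3)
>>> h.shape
(31, 37, 19)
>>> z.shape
(19,)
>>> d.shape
(19, 5, 19)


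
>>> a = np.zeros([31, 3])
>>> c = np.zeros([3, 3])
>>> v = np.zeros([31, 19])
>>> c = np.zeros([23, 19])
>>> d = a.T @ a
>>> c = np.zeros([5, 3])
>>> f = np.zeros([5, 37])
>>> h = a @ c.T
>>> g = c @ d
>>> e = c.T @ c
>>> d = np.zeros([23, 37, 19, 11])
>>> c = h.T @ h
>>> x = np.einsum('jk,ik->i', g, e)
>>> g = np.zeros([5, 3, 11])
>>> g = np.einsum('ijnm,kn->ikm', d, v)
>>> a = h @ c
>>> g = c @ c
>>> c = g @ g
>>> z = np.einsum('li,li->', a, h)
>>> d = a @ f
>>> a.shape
(31, 5)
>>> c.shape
(5, 5)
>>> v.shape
(31, 19)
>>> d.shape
(31, 37)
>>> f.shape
(5, 37)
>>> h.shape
(31, 5)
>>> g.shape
(5, 5)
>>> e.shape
(3, 3)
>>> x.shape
(3,)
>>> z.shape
()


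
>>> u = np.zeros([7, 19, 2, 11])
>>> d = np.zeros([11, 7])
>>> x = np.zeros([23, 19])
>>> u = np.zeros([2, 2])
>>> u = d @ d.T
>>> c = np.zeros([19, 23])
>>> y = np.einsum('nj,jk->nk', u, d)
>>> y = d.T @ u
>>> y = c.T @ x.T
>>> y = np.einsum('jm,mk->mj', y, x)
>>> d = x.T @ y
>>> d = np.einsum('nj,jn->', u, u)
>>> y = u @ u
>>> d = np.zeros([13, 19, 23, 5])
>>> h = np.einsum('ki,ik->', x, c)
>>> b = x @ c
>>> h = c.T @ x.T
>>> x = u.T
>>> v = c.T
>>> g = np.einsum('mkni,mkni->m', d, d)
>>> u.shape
(11, 11)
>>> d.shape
(13, 19, 23, 5)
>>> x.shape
(11, 11)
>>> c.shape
(19, 23)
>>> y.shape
(11, 11)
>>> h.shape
(23, 23)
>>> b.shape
(23, 23)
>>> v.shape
(23, 19)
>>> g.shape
(13,)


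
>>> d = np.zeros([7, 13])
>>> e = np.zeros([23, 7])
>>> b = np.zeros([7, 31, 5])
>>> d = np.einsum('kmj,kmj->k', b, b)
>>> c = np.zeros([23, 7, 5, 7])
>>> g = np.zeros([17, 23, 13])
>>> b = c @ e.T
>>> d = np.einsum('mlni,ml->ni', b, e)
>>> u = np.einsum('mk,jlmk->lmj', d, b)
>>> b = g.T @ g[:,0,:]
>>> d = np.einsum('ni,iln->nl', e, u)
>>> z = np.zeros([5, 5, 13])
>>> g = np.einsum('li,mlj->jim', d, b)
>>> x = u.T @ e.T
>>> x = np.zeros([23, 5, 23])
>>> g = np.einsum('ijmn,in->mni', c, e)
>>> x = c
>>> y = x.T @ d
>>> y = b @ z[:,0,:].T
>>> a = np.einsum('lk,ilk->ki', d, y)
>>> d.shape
(23, 5)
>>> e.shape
(23, 7)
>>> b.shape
(13, 23, 13)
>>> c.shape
(23, 7, 5, 7)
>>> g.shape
(5, 7, 23)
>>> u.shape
(7, 5, 23)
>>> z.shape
(5, 5, 13)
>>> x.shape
(23, 7, 5, 7)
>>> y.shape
(13, 23, 5)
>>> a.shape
(5, 13)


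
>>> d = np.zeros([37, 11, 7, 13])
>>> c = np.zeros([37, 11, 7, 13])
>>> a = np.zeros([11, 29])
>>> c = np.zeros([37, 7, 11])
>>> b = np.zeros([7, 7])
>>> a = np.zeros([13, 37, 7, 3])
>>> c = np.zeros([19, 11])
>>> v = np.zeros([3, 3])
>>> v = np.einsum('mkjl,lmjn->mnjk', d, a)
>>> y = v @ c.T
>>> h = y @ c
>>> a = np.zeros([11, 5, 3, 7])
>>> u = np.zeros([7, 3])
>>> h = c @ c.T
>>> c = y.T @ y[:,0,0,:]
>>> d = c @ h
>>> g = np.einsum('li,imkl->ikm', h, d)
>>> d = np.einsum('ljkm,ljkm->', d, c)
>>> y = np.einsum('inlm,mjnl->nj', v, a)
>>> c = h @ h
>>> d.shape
()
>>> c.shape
(19, 19)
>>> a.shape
(11, 5, 3, 7)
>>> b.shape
(7, 7)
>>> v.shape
(37, 3, 7, 11)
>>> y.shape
(3, 5)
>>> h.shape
(19, 19)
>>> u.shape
(7, 3)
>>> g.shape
(19, 3, 7)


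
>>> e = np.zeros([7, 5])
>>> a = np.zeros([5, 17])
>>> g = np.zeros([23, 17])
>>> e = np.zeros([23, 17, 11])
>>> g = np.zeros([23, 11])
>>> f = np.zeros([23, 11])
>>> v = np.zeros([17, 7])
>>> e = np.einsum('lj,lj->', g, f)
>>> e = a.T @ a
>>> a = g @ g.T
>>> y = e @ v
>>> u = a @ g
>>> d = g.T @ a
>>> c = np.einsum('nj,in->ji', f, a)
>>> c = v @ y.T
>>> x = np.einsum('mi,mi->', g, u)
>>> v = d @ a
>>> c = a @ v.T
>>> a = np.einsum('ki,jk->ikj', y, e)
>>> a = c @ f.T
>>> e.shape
(17, 17)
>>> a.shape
(23, 23)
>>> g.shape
(23, 11)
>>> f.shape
(23, 11)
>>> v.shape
(11, 23)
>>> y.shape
(17, 7)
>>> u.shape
(23, 11)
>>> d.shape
(11, 23)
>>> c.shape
(23, 11)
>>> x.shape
()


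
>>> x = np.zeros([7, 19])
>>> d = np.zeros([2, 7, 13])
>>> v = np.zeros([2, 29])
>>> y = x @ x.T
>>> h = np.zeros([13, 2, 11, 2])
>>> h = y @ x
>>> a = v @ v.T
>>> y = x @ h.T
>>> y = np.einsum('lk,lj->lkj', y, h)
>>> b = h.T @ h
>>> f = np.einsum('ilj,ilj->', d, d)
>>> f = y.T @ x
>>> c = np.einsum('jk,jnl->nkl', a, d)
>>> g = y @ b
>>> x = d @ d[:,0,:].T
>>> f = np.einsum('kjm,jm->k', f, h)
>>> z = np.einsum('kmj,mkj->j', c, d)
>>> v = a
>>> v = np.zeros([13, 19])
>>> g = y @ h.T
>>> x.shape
(2, 7, 2)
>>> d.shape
(2, 7, 13)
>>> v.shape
(13, 19)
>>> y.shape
(7, 7, 19)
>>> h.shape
(7, 19)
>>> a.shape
(2, 2)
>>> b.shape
(19, 19)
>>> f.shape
(19,)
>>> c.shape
(7, 2, 13)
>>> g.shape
(7, 7, 7)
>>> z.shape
(13,)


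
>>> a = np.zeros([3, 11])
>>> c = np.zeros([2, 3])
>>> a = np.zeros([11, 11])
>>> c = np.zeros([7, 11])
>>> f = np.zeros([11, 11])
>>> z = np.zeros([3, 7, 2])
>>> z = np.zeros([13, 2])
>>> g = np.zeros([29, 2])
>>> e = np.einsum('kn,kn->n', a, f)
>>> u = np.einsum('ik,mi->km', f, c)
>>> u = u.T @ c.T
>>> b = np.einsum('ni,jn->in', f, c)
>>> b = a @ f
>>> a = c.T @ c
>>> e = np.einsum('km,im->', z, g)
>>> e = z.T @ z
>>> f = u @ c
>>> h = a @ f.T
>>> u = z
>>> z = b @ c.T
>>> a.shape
(11, 11)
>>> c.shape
(7, 11)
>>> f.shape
(7, 11)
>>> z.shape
(11, 7)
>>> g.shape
(29, 2)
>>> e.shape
(2, 2)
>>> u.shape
(13, 2)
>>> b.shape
(11, 11)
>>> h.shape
(11, 7)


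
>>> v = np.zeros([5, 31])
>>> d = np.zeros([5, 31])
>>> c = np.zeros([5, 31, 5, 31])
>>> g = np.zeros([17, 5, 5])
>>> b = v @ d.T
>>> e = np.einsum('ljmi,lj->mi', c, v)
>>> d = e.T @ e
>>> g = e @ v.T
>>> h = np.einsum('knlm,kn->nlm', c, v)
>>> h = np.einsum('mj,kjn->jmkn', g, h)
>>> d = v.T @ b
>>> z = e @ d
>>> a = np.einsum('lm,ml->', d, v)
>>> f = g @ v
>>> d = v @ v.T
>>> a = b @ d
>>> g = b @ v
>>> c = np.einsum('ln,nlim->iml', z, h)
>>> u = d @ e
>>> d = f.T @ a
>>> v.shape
(5, 31)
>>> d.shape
(31, 5)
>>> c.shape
(31, 31, 5)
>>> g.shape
(5, 31)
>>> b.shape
(5, 5)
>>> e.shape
(5, 31)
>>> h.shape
(5, 5, 31, 31)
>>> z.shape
(5, 5)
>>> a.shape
(5, 5)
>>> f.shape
(5, 31)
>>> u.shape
(5, 31)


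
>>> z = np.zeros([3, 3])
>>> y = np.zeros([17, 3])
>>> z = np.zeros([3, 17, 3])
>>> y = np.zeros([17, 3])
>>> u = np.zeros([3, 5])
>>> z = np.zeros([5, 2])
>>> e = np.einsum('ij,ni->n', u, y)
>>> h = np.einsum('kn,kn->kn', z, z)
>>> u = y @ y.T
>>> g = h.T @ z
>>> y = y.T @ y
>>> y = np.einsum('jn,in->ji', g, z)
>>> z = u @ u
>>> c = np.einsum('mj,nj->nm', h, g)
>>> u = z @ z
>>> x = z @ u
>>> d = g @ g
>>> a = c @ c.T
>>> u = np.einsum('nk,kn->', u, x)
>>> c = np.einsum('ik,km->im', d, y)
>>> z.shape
(17, 17)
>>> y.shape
(2, 5)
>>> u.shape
()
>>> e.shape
(17,)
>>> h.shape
(5, 2)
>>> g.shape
(2, 2)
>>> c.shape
(2, 5)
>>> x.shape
(17, 17)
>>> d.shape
(2, 2)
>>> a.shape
(2, 2)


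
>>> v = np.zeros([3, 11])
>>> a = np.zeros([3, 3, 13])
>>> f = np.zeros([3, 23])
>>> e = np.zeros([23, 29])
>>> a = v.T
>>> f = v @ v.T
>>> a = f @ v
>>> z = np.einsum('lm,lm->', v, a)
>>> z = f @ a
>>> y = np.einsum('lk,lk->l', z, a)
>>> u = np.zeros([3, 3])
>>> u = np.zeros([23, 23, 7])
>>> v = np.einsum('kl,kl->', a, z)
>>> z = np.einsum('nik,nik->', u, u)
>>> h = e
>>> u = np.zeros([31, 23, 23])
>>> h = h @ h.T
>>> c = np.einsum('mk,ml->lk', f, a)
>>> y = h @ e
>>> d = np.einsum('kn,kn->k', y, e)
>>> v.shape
()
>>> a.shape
(3, 11)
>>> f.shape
(3, 3)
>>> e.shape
(23, 29)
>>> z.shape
()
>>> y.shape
(23, 29)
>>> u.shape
(31, 23, 23)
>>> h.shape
(23, 23)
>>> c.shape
(11, 3)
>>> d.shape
(23,)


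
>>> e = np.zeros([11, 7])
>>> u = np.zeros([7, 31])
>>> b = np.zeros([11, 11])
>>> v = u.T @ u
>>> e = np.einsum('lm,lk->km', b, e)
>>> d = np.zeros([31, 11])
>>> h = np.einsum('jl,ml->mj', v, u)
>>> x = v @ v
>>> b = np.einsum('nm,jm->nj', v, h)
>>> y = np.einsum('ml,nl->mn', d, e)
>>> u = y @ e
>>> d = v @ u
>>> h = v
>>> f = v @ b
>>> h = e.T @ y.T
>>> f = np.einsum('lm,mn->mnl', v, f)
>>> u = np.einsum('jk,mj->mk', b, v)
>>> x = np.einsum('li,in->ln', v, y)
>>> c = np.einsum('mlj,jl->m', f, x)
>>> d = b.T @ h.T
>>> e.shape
(7, 11)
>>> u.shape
(31, 7)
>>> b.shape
(31, 7)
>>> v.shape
(31, 31)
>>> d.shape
(7, 11)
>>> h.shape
(11, 31)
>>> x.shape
(31, 7)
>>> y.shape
(31, 7)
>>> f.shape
(31, 7, 31)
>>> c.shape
(31,)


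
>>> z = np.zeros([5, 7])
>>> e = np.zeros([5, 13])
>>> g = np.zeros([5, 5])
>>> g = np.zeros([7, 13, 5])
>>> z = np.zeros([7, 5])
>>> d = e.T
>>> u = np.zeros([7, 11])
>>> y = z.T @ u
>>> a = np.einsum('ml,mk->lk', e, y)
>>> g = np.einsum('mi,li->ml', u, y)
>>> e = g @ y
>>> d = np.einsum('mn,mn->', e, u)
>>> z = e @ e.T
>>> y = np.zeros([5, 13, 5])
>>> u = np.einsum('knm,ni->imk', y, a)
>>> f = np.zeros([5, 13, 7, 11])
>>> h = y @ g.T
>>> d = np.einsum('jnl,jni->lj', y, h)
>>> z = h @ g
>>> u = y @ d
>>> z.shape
(5, 13, 5)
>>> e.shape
(7, 11)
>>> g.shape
(7, 5)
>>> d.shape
(5, 5)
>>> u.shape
(5, 13, 5)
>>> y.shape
(5, 13, 5)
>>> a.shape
(13, 11)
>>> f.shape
(5, 13, 7, 11)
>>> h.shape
(5, 13, 7)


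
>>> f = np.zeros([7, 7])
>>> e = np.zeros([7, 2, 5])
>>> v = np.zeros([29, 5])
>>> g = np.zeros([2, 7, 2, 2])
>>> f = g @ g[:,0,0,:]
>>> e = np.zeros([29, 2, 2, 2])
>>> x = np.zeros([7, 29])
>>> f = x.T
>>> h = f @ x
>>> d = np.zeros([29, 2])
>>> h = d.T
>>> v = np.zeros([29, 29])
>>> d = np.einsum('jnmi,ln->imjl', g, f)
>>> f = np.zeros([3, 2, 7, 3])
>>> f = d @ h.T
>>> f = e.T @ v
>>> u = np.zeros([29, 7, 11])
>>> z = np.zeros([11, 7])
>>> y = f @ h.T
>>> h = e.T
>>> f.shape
(2, 2, 2, 29)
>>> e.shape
(29, 2, 2, 2)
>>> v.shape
(29, 29)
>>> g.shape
(2, 7, 2, 2)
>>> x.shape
(7, 29)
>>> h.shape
(2, 2, 2, 29)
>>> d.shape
(2, 2, 2, 29)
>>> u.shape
(29, 7, 11)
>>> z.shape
(11, 7)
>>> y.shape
(2, 2, 2, 2)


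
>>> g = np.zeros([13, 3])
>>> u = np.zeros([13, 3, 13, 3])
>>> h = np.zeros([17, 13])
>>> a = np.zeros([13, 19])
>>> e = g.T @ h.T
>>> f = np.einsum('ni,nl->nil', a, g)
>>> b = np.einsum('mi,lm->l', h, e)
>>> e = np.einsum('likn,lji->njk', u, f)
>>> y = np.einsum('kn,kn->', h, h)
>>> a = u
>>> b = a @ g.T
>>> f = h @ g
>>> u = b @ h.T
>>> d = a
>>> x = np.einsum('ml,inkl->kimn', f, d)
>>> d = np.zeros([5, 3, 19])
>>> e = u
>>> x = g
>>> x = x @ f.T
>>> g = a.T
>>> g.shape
(3, 13, 3, 13)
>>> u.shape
(13, 3, 13, 17)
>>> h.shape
(17, 13)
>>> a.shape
(13, 3, 13, 3)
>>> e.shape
(13, 3, 13, 17)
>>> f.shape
(17, 3)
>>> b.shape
(13, 3, 13, 13)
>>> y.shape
()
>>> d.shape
(5, 3, 19)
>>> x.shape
(13, 17)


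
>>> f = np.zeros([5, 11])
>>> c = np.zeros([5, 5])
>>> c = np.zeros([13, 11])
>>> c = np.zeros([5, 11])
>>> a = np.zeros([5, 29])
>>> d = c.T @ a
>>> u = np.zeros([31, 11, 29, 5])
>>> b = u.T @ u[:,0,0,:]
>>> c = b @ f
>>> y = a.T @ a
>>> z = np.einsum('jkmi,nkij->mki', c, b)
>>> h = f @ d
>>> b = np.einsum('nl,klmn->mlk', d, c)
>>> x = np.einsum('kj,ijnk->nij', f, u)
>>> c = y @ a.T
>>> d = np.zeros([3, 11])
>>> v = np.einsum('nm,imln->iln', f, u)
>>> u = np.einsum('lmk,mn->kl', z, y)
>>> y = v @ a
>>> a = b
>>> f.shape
(5, 11)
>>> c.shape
(29, 5)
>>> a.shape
(11, 29, 5)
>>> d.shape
(3, 11)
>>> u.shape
(11, 11)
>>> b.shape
(11, 29, 5)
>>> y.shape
(31, 29, 29)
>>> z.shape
(11, 29, 11)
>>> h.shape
(5, 29)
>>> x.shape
(29, 31, 11)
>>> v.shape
(31, 29, 5)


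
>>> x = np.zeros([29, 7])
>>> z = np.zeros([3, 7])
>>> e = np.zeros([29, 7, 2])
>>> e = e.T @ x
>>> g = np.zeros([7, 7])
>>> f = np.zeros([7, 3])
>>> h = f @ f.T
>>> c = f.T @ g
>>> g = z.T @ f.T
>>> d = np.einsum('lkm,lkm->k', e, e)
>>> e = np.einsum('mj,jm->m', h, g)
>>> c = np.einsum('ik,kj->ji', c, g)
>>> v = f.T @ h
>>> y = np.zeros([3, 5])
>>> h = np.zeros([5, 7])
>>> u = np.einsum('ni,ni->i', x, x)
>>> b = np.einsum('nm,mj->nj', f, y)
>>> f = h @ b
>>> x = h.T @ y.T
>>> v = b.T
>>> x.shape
(7, 3)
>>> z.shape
(3, 7)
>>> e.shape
(7,)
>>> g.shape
(7, 7)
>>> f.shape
(5, 5)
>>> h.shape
(5, 7)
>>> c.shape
(7, 3)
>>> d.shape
(7,)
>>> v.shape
(5, 7)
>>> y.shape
(3, 5)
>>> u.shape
(7,)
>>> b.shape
(7, 5)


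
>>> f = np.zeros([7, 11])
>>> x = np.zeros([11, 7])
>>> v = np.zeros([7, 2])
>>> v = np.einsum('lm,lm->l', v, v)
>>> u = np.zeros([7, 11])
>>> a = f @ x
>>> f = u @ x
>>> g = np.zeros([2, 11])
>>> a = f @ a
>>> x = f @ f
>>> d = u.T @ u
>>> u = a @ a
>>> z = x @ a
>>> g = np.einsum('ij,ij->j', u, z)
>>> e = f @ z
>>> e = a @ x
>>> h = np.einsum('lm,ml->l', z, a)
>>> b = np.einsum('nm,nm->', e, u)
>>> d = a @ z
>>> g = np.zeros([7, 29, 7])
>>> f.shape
(7, 7)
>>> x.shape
(7, 7)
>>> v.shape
(7,)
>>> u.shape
(7, 7)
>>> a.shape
(7, 7)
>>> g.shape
(7, 29, 7)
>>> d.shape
(7, 7)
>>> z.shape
(7, 7)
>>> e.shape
(7, 7)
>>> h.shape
(7,)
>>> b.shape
()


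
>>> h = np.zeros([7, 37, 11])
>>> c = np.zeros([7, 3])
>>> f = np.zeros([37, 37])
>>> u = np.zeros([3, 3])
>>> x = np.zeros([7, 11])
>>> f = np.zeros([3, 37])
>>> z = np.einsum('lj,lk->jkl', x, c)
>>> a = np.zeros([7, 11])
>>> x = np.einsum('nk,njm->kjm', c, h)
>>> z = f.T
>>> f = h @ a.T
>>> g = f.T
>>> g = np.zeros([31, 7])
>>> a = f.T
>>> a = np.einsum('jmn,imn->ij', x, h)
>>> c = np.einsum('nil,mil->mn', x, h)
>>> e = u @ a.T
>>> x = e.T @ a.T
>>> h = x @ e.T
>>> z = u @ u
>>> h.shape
(7, 3)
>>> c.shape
(7, 3)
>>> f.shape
(7, 37, 7)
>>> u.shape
(3, 3)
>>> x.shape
(7, 7)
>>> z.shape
(3, 3)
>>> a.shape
(7, 3)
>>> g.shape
(31, 7)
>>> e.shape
(3, 7)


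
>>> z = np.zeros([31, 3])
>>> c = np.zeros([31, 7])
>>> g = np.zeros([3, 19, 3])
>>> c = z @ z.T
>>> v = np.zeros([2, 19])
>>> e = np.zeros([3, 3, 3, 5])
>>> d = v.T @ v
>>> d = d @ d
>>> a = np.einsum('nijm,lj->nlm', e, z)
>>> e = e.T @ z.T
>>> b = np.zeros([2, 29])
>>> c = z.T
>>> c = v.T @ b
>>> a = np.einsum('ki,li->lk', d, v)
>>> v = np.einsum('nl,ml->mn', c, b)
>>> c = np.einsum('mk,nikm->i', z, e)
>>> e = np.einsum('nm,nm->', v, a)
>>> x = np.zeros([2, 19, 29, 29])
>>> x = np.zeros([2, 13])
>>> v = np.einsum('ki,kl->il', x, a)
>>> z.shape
(31, 3)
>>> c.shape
(3,)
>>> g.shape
(3, 19, 3)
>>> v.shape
(13, 19)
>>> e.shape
()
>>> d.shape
(19, 19)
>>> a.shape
(2, 19)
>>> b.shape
(2, 29)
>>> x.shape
(2, 13)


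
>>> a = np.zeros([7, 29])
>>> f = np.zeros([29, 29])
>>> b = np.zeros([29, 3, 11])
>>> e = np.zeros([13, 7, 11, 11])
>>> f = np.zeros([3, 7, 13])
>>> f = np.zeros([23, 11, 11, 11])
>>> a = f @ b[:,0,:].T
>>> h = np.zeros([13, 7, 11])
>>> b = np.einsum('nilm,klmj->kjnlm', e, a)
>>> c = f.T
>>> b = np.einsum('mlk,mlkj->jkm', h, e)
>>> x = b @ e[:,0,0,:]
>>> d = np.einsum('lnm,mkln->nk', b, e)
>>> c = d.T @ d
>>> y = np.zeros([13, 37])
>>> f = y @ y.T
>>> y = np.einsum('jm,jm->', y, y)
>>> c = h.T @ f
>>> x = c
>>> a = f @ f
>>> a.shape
(13, 13)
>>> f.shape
(13, 13)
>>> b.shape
(11, 11, 13)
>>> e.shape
(13, 7, 11, 11)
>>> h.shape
(13, 7, 11)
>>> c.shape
(11, 7, 13)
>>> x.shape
(11, 7, 13)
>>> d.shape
(11, 7)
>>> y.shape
()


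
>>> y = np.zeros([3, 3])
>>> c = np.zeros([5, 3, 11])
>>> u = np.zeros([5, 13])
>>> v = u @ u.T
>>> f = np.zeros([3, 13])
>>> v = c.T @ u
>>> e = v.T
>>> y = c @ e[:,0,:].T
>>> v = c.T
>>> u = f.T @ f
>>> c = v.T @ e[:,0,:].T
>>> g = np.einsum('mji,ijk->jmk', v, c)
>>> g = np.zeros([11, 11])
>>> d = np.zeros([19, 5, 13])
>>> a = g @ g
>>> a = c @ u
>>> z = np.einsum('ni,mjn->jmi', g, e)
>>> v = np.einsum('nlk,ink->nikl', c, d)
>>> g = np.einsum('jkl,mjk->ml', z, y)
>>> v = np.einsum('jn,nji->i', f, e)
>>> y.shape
(5, 3, 13)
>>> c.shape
(5, 3, 13)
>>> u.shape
(13, 13)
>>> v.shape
(11,)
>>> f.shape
(3, 13)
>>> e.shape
(13, 3, 11)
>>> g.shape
(5, 11)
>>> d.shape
(19, 5, 13)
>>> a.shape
(5, 3, 13)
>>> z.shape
(3, 13, 11)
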